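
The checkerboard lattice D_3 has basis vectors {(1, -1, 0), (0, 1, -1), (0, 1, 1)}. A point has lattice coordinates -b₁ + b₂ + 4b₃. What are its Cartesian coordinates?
(-1, 6, 3)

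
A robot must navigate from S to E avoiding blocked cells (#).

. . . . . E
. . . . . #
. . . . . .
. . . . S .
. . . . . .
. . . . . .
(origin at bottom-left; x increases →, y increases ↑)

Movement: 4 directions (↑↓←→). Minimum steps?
4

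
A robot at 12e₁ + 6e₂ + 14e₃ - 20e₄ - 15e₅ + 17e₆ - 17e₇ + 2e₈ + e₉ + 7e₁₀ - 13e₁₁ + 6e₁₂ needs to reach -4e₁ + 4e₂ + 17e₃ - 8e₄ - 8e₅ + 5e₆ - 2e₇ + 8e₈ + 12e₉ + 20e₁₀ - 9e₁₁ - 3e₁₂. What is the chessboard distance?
16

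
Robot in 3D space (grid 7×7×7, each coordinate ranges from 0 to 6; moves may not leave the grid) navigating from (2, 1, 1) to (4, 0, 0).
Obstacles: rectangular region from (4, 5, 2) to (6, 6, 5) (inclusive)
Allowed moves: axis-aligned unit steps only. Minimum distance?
4
(one shortest path: (2, 1, 1) → (3, 1, 1) → (4, 1, 1) → (4, 0, 1) → (4, 0, 0))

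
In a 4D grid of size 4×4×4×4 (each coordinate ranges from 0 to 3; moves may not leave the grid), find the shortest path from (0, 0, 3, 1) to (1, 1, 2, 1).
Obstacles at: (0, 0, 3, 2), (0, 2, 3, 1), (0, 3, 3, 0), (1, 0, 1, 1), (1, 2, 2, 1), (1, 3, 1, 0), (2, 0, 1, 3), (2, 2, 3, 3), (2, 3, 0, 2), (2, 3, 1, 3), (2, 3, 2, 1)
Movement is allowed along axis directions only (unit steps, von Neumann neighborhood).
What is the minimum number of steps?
3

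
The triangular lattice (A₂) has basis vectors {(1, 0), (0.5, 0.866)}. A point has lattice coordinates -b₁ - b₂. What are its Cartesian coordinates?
(-1.5, -0.866)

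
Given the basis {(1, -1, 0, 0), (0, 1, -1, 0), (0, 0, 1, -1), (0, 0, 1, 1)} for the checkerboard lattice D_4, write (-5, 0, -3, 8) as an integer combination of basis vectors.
-5b₁ - 5b₂ - 8b₃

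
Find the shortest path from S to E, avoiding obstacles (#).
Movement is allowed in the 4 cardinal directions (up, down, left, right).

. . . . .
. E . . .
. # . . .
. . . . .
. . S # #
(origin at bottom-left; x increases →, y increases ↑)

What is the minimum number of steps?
4
(one shortest path: (2, 0) → (2, 1) → (2, 2) → (2, 3) → (1, 3))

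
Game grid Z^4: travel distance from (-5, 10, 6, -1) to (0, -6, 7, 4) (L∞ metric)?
16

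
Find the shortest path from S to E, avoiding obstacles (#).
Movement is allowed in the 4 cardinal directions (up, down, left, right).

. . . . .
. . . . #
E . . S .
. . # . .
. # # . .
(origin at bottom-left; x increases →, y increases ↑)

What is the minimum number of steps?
3
(one shortest path: (3, 2) → (2, 2) → (1, 2) → (0, 2))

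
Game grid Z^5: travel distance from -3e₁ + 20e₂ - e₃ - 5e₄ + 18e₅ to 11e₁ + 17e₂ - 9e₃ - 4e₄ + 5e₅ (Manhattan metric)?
39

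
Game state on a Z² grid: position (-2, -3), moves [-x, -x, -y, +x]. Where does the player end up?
(-3, -4)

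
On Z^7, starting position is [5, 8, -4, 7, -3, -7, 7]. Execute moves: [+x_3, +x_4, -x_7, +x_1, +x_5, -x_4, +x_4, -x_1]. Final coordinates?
(5, 8, -3, 8, -2, -7, 6)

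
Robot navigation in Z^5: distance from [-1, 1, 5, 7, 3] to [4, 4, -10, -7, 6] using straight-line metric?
21.5407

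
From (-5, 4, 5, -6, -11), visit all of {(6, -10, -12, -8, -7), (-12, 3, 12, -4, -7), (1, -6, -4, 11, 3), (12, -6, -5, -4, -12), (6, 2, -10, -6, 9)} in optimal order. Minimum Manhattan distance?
176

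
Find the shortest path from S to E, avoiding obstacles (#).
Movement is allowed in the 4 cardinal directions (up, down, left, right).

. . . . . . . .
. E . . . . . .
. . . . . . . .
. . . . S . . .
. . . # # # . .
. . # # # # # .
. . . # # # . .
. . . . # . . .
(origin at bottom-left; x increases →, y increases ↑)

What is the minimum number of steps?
5
(one shortest path: (4, 4) → (3, 4) → (2, 4) → (1, 4) → (1, 5) → (1, 6))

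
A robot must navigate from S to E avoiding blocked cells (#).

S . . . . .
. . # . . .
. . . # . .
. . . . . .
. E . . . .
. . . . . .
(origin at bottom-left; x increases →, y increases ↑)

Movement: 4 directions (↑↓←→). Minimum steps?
5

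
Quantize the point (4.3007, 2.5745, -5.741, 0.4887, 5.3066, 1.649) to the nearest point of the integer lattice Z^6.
(4, 3, -6, 0, 5, 2)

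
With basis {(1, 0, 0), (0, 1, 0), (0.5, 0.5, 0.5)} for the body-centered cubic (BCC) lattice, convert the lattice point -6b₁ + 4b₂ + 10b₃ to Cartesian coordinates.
(-1, 9, 5)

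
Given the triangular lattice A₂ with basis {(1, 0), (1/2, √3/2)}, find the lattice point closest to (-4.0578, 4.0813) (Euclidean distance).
(-4.5, 4.33)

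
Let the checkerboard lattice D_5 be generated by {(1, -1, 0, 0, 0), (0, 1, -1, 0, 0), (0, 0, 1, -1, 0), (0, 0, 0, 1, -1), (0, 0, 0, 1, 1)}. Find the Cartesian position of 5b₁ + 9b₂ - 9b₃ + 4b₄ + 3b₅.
(5, 4, -18, 16, -1)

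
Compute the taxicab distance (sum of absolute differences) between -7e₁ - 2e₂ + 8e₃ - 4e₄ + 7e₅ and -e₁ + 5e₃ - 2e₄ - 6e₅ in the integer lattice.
26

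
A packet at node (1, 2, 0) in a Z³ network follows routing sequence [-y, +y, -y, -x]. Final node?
(0, 1, 0)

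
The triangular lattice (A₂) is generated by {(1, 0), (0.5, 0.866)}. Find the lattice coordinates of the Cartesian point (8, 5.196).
5b₁ + 6b₂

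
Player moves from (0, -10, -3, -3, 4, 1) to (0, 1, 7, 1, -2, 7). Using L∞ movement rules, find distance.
11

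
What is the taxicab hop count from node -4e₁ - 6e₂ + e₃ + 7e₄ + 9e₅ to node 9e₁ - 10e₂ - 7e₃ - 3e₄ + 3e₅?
41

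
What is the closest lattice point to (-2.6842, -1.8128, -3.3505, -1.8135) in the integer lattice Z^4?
(-3, -2, -3, -2)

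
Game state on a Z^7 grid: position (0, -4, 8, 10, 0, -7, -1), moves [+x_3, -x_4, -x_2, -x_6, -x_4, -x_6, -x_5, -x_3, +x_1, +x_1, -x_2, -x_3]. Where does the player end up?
(2, -6, 7, 8, -1, -9, -1)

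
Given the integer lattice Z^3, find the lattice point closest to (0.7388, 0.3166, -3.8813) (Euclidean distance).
(1, 0, -4)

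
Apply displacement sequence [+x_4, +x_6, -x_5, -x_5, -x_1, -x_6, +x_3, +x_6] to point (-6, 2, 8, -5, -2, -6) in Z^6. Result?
(-7, 2, 9, -4, -4, -5)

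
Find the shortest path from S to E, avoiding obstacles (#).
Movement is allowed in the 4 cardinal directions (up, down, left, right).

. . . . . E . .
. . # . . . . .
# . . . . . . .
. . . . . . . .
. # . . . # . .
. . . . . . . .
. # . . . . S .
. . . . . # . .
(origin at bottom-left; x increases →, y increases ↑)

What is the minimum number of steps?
7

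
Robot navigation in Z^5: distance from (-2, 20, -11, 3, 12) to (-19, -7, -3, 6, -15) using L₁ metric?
82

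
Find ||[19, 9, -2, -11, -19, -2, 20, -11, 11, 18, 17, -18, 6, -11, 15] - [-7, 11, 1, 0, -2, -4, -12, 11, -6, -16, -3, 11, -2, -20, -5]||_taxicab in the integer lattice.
252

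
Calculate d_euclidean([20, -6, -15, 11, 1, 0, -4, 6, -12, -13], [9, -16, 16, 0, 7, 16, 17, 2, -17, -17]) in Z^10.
45.7493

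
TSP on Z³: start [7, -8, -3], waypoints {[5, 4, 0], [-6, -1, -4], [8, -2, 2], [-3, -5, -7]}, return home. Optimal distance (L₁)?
70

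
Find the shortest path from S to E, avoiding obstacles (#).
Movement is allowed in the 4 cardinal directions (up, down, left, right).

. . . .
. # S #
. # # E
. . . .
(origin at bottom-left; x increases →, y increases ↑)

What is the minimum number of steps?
10
(one shortest path: (2, 2) → (2, 3) → (1, 3) → (0, 3) → (0, 2) → (0, 1) → (0, 0) → (1, 0) → (2, 0) → (3, 0) → (3, 1))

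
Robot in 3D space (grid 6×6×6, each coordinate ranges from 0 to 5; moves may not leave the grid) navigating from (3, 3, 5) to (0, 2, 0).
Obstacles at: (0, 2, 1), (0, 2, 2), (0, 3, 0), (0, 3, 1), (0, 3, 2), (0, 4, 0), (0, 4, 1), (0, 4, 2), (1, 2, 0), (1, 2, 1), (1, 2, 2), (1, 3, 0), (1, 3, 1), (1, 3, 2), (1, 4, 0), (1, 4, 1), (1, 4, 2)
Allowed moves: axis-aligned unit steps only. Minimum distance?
11
(one shortest path: (3, 3, 5) → (2, 3, 5) → (1, 3, 5) → (0, 3, 5) → (0, 2, 5) → (0, 1, 5) → (0, 1, 4) → (0, 1, 3) → (0, 1, 2) → (0, 1, 1) → (0, 1, 0) → (0, 2, 0))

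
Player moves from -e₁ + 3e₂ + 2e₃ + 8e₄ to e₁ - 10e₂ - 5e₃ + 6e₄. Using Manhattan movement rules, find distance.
24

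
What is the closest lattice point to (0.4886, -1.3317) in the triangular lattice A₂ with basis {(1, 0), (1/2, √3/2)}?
(0.5, -0.866)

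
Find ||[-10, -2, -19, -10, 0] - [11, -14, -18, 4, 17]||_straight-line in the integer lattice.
32.7261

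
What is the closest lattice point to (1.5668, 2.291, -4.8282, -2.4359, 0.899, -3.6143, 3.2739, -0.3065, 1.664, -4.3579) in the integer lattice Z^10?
(2, 2, -5, -2, 1, -4, 3, 0, 2, -4)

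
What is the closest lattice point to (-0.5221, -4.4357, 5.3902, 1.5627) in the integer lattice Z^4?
(-1, -4, 5, 2)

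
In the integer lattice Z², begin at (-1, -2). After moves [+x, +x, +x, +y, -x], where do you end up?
(1, -1)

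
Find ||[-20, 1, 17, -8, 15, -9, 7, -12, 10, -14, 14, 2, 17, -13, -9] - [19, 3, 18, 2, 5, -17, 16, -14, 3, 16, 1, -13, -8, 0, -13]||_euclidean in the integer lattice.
63.4665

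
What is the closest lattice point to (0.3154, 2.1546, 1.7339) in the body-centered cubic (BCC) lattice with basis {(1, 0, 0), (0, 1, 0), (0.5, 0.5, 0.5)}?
(0, 2, 2)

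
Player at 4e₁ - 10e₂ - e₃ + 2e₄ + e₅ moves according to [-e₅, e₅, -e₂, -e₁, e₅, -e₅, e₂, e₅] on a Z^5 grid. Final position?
(3, -10, -1, 2, 2)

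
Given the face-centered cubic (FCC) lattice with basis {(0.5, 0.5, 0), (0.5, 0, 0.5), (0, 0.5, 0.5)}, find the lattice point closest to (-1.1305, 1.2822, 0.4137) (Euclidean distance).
(-1, 1.5, 0.5)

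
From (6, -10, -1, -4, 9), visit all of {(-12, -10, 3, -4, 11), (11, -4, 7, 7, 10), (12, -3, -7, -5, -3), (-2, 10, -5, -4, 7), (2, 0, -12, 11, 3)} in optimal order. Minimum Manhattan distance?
187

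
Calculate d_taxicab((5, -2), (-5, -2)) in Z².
10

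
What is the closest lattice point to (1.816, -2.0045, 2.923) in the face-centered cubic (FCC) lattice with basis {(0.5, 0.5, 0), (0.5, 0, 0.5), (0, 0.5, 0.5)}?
(2, -2, 3)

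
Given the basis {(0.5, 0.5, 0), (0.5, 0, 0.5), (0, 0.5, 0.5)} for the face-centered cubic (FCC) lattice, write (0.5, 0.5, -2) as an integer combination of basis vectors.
3b₁ - 2b₂ - 2b₃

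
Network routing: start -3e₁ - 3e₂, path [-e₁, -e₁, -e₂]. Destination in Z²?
(-5, -4)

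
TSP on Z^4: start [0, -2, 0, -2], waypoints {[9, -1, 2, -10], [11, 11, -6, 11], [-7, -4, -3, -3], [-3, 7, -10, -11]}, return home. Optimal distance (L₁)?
150
(one optimal route: (0, -2, 0, -2) → (9, -1, 2, -10) → (11, 11, -6, 11) → (-3, 7, -10, -11) → (-7, -4, -3, -3) → (0, -2, 0, -2))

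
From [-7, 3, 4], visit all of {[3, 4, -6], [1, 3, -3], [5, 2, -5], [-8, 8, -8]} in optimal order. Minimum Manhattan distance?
44
(one optimal route: (-7, 3, 4) → (1, 3, -3) → (5, 2, -5) → (3, 4, -6) → (-8, 8, -8))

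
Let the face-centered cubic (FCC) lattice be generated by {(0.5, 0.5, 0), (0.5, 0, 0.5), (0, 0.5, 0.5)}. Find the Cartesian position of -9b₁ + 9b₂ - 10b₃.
(0, -9.5, -0.5)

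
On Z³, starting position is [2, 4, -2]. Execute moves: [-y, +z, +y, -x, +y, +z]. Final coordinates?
(1, 5, 0)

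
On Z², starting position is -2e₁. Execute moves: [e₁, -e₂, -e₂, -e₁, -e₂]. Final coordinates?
(-2, -3)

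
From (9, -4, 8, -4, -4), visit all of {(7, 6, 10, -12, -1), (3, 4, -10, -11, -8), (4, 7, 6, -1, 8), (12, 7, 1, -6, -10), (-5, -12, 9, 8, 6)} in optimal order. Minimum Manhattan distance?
163
(one optimal route: (9, -4, 8, -4, -4) → (12, 7, 1, -6, -10) → (3, 4, -10, -11, -8) → (7, 6, 10, -12, -1) → (4, 7, 6, -1, 8) → (-5, -12, 9, 8, 6))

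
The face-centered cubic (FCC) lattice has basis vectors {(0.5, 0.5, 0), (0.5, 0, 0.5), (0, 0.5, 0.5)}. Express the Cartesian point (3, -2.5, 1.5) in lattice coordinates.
-b₁ + 7b₂ - 4b₃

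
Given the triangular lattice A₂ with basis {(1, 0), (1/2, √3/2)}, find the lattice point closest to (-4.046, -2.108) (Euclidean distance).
(-4, -1.732)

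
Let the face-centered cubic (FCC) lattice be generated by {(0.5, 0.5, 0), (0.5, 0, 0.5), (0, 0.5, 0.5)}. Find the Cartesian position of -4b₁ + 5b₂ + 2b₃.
(0.5, -1, 3.5)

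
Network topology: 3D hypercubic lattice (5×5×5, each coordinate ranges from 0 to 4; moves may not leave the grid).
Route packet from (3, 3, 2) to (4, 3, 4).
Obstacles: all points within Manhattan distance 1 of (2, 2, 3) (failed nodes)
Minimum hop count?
3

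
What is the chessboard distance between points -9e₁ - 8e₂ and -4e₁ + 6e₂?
14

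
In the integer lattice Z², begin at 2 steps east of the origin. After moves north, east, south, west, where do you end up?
(2, 0)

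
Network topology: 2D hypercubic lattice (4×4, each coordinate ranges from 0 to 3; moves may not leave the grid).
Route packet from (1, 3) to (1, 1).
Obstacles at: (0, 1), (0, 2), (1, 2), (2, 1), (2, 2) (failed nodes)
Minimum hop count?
8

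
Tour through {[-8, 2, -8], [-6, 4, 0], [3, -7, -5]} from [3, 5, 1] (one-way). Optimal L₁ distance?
46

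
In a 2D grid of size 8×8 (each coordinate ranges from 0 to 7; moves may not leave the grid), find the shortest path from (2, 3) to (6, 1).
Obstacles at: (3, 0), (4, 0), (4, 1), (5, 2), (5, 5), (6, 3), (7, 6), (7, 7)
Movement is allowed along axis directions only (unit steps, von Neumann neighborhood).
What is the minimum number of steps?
10
(one shortest path: (2, 3) → (3, 3) → (4, 3) → (5, 3) → (5, 4) → (6, 4) → (7, 4) → (7, 3) → (7, 2) → (6, 2) → (6, 1))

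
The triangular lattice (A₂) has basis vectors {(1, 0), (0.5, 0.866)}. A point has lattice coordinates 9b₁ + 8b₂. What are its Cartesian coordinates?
(13, 6.928)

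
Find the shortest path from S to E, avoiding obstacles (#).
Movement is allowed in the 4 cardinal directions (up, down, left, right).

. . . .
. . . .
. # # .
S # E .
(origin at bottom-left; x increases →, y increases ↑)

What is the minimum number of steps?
8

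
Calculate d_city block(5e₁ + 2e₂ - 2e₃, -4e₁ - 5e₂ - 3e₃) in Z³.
17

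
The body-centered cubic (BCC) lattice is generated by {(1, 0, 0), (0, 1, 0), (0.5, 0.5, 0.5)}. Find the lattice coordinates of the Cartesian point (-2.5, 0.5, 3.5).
-6b₁ - 3b₂ + 7b₃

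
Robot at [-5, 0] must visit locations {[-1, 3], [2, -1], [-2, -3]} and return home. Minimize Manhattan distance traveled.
26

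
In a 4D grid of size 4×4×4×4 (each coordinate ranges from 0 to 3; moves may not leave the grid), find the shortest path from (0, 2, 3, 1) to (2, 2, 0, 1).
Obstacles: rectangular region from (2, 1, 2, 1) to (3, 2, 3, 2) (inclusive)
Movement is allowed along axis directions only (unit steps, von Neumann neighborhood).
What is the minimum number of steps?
5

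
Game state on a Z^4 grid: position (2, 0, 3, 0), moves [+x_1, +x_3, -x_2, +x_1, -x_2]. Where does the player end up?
(4, -2, 4, 0)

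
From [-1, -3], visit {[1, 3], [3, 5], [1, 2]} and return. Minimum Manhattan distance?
24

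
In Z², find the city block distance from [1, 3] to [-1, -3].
8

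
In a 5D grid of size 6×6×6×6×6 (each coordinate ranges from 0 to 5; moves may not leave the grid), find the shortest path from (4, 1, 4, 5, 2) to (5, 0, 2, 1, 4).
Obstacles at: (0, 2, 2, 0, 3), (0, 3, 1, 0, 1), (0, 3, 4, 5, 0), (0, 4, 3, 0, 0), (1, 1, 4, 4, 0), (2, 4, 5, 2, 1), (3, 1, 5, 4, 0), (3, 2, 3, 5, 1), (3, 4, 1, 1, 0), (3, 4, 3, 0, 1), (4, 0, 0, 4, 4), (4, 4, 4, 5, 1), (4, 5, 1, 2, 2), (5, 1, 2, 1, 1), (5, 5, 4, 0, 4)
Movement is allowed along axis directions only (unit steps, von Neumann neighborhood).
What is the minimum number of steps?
10
(one shortest path: (4, 1, 4, 5, 2) → (5, 1, 4, 5, 2) → (5, 0, 4, 5, 2) → (5, 0, 3, 5, 2) → (5, 0, 2, 5, 2) → (5, 0, 2, 4, 2) → (5, 0, 2, 3, 2) → (5, 0, 2, 2, 2) → (5, 0, 2, 1, 2) → (5, 0, 2, 1, 3) → (5, 0, 2, 1, 4))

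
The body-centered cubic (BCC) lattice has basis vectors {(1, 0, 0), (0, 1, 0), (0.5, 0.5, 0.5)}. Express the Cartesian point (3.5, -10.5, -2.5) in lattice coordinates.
6b₁ - 8b₂ - 5b₃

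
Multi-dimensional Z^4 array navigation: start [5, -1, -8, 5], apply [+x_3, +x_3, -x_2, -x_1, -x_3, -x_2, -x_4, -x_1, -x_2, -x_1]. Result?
(2, -4, -7, 4)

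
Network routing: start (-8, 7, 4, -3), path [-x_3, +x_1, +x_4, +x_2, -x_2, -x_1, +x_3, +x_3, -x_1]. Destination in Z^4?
(-9, 7, 5, -2)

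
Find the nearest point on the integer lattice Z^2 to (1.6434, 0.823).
(2, 1)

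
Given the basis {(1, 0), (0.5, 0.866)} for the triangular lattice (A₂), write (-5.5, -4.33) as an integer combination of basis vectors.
-3b₁ - 5b₂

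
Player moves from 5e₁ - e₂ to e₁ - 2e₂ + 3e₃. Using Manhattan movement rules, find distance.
8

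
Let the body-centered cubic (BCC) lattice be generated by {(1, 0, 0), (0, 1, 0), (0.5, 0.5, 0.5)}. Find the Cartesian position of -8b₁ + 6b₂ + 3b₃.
(-6.5, 7.5, 1.5)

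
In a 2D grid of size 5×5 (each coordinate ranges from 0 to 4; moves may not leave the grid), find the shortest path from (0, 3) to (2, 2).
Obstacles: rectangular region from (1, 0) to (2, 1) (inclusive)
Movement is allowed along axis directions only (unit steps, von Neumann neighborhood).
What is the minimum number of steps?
3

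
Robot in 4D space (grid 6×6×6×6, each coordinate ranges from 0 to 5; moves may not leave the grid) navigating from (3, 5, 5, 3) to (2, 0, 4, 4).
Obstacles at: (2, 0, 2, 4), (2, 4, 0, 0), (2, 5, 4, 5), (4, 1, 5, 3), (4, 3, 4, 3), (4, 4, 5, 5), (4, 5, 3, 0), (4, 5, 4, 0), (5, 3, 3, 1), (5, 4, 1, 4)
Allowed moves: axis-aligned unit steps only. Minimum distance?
8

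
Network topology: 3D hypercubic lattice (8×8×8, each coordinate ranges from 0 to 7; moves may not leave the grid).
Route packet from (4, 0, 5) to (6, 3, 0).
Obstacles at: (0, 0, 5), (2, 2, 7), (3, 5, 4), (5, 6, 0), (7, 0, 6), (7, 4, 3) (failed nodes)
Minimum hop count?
10
(one shortest path: (4, 0, 5) → (5, 0, 5) → (6, 0, 5) → (6, 1, 5) → (6, 2, 5) → (6, 3, 5) → (6, 3, 4) → (6, 3, 3) → (6, 3, 2) → (6, 3, 1) → (6, 3, 0))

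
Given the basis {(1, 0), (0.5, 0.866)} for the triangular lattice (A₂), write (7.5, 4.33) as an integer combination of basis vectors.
5b₁ + 5b₂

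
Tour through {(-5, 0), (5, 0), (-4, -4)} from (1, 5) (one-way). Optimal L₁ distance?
24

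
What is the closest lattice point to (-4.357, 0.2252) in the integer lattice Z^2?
(-4, 0)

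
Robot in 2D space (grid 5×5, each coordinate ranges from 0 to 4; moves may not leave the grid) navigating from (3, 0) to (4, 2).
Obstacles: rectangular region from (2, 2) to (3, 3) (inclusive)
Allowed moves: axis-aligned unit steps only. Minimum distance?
3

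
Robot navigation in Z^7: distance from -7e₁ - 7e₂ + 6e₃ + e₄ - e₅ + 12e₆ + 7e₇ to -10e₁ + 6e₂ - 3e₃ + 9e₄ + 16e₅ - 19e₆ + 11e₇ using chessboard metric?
31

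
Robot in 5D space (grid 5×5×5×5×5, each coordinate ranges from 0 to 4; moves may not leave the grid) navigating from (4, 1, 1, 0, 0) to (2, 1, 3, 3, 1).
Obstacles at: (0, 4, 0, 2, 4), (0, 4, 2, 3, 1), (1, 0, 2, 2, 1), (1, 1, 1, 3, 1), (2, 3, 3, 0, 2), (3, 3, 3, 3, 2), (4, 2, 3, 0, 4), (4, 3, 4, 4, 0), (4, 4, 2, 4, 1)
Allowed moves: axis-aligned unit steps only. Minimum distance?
8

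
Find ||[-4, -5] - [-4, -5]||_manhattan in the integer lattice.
0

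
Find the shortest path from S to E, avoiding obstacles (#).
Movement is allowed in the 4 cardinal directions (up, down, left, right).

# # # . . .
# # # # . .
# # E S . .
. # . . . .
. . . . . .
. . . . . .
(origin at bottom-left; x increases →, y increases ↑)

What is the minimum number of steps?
1
(one shortest path: (3, 3) → (2, 3))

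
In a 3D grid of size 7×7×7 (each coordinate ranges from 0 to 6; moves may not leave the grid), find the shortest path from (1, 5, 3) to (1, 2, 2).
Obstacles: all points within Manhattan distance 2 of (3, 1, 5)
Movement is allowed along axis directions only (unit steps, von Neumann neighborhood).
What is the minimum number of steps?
4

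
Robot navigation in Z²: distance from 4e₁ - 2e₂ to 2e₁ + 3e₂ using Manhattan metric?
7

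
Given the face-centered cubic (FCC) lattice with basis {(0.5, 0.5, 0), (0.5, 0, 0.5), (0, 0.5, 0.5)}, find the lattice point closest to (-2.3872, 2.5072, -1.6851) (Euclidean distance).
(-2.5, 2.5, -2)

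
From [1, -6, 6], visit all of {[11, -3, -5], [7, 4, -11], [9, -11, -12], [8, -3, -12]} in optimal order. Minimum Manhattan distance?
59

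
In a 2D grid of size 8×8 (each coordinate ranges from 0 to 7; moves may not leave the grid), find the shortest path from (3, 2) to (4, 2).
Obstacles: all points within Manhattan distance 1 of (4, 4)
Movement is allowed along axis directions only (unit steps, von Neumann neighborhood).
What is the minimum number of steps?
1
(one shortest path: (3, 2) → (4, 2))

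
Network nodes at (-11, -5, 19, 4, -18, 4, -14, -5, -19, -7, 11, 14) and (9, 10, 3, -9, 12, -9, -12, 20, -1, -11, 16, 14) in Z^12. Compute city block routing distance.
161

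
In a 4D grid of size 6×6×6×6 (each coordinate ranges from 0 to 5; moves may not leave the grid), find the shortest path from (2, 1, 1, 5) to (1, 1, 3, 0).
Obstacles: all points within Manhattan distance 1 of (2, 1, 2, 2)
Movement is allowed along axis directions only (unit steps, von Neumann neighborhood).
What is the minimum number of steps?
8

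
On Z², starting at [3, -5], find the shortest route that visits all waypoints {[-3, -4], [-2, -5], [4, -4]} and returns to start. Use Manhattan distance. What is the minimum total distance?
16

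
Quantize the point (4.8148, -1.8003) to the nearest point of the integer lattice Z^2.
(5, -2)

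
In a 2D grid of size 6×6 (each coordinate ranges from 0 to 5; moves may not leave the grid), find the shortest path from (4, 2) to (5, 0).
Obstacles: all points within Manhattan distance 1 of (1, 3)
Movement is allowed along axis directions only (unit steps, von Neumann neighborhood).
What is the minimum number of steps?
3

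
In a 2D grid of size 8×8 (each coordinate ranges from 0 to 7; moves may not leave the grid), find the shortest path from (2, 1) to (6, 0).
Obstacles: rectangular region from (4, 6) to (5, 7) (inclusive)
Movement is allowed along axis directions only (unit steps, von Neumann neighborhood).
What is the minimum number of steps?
5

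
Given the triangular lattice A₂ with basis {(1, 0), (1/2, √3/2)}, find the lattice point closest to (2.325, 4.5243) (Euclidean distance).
(2.5, 4.33)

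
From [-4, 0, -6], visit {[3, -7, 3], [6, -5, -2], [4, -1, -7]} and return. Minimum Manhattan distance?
54
(one optimal route: (-4, 0, -6) → (3, -7, 3) → (6, -5, -2) → (4, -1, -7) → (-4, 0, -6))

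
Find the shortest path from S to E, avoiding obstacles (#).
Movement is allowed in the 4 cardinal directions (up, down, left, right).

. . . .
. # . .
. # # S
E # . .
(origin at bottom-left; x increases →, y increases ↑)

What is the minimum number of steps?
8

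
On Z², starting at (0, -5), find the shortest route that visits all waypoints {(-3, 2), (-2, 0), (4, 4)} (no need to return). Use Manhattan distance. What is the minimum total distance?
19
(one optimal route: (0, -5) → (-2, 0) → (-3, 2) → (4, 4))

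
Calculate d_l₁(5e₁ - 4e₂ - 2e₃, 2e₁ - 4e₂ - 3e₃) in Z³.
4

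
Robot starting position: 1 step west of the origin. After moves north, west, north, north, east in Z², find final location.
(-1, 3)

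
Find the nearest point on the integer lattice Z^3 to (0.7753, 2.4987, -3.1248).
(1, 2, -3)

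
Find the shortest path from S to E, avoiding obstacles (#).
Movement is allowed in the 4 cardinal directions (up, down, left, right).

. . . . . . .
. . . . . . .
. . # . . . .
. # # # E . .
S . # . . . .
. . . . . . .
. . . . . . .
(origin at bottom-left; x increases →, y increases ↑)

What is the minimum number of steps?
7
(one shortest path: (0, 2) → (1, 2) → (1, 1) → (2, 1) → (3, 1) → (4, 1) → (4, 2) → (4, 3))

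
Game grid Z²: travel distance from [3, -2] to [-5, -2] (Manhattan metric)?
8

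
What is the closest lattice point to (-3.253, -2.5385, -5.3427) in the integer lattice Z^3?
(-3, -3, -5)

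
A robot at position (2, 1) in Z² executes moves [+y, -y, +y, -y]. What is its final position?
(2, 1)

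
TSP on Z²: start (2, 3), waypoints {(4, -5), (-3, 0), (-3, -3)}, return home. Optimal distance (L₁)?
30
(one optimal route: (2, 3) → (4, -5) → (-3, -3) → (-3, 0) → (2, 3))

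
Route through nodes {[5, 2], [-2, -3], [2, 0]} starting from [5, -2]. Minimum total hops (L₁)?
16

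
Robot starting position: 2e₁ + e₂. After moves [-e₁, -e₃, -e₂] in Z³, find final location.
(1, 0, -1)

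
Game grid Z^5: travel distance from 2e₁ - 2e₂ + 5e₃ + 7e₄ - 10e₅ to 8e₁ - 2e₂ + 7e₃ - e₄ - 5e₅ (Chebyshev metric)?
8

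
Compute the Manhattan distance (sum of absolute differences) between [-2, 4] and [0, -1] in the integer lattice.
7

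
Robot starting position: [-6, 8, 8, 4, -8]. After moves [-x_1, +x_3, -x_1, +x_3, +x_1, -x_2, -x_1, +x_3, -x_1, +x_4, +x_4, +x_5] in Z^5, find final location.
(-9, 7, 11, 6, -7)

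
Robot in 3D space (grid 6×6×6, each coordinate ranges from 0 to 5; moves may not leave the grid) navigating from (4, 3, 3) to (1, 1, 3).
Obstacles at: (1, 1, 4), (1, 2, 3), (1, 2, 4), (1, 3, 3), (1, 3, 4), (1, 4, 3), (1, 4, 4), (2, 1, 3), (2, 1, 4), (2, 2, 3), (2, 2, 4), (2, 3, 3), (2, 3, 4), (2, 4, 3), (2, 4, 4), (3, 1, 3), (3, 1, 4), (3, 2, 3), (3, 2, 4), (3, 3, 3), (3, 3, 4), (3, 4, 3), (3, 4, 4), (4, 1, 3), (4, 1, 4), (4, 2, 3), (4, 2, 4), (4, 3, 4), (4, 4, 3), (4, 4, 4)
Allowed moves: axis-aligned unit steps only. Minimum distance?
7
(one shortest path: (4, 3, 3) → (4, 3, 2) → (3, 3, 2) → (2, 3, 2) → (1, 3, 2) → (1, 2, 2) → (1, 1, 2) → (1, 1, 3))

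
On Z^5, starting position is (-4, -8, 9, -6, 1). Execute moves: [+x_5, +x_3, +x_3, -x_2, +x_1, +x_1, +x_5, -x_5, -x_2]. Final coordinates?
(-2, -10, 11, -6, 2)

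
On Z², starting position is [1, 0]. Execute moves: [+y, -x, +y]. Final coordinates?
(0, 2)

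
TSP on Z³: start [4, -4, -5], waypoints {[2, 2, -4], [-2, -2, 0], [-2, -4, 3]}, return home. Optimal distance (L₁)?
40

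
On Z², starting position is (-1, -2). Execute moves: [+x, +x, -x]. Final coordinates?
(0, -2)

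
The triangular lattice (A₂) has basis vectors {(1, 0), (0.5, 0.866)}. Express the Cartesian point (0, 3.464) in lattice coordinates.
-2b₁ + 4b₂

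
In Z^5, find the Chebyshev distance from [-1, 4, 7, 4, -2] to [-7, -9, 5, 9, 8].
13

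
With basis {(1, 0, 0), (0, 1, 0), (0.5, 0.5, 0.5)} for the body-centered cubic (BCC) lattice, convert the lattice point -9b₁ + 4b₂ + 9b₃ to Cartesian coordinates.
(-4.5, 8.5, 4.5)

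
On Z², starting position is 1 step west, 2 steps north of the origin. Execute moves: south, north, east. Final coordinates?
(0, 2)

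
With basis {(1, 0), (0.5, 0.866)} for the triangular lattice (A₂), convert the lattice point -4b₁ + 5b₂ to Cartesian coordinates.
(-1.5, 4.33)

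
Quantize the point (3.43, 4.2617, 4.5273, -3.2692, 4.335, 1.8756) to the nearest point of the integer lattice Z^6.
(3, 4, 5, -3, 4, 2)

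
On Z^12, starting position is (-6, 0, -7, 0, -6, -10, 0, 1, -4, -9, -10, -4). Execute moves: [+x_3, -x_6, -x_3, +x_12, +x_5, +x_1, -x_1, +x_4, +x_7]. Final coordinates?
(-6, 0, -7, 1, -5, -11, 1, 1, -4, -9, -10, -3)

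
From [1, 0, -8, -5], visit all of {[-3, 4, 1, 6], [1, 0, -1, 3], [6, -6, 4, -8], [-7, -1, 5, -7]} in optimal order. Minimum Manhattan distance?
74
(one optimal route: (1, 0, -8, -5) → (1, 0, -1, 3) → (-3, 4, 1, 6) → (-7, -1, 5, -7) → (6, -6, 4, -8))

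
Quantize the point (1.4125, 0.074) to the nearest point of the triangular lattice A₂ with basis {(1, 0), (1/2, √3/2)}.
(1, 0)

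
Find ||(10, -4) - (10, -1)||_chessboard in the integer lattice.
3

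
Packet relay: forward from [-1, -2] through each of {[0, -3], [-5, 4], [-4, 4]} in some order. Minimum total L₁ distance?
14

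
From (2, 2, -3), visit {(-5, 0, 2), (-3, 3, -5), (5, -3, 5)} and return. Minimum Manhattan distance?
52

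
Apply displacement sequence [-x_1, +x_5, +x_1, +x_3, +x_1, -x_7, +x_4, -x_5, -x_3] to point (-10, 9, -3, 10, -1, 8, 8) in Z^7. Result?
(-9, 9, -3, 11, -1, 8, 7)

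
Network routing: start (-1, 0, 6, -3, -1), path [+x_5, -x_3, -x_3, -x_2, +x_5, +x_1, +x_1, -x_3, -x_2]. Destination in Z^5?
(1, -2, 3, -3, 1)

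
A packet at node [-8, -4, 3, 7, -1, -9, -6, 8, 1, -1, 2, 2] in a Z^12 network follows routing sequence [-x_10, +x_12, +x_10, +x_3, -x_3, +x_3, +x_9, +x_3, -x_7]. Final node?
(-8, -4, 5, 7, -1, -9, -7, 8, 2, -1, 2, 3)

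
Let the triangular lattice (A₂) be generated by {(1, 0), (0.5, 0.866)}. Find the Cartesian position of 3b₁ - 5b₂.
(0.5, -4.33)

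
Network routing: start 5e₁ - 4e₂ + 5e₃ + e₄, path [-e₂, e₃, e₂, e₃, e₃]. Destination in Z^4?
(5, -4, 8, 1)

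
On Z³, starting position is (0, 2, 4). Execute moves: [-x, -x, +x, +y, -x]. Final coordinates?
(-2, 3, 4)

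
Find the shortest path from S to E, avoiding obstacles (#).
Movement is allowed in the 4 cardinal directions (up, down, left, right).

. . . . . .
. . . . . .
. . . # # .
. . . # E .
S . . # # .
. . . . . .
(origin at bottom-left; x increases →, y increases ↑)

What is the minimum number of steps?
9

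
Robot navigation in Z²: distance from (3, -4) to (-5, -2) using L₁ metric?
10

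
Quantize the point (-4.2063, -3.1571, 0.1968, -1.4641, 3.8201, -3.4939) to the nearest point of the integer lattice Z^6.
(-4, -3, 0, -1, 4, -3)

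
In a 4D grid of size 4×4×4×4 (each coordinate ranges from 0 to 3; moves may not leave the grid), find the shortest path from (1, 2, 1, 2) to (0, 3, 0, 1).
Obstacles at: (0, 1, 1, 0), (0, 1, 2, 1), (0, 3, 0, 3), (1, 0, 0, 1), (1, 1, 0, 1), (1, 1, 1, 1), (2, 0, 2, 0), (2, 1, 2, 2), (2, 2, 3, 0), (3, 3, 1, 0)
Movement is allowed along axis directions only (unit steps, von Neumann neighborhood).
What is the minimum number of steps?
4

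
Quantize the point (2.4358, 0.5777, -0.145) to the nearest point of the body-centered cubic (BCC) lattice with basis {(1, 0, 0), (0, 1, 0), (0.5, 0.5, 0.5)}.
(2.5, 0.5, -0.5)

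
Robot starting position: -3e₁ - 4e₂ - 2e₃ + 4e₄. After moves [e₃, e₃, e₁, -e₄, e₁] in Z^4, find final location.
(-1, -4, 0, 3)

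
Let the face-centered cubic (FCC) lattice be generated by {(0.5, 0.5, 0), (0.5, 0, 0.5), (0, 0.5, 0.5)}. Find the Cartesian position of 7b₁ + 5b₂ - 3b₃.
(6, 2, 1)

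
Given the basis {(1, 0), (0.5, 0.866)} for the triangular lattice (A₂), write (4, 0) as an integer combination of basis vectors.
4b₁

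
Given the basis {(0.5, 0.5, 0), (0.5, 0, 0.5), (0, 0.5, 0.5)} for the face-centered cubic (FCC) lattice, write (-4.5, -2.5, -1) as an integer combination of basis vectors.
-6b₁ - 3b₂ + b₃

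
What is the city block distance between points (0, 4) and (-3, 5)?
4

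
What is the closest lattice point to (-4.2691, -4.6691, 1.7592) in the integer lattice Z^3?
(-4, -5, 2)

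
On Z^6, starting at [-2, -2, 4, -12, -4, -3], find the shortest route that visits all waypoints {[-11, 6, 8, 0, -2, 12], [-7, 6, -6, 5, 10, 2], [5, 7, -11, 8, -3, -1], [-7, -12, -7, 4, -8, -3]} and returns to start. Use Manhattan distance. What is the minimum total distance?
224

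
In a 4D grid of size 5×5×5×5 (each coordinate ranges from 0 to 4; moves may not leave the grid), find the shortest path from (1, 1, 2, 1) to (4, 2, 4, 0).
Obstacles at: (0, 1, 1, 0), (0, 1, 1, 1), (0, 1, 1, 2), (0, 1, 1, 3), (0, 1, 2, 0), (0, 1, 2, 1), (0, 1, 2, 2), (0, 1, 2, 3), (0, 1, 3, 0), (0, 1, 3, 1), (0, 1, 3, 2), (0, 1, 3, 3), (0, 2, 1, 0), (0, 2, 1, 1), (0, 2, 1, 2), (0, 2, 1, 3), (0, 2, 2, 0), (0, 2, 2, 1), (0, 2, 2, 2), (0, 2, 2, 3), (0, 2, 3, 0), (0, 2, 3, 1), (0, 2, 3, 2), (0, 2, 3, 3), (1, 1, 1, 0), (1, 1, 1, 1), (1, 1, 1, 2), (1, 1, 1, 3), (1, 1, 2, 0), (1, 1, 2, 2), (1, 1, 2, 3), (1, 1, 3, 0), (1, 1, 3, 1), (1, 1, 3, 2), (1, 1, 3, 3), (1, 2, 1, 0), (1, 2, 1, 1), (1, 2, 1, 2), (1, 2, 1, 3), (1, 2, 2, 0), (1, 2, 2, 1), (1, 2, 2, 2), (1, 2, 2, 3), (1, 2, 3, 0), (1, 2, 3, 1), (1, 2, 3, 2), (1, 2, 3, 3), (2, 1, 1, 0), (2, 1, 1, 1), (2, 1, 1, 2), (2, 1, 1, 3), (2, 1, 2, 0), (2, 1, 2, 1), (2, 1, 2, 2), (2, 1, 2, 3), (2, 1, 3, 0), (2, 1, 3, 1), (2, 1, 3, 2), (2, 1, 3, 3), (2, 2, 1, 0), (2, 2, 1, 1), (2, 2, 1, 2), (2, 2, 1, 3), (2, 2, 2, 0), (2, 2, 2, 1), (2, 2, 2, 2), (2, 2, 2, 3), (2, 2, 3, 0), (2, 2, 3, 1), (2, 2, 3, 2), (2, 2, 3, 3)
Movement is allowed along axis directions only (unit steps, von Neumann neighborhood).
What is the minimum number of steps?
9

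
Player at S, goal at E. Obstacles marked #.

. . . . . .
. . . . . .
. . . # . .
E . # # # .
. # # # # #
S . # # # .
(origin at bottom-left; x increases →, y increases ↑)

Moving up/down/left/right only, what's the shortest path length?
2
(one shortest path: (0, 0) → (0, 1) → (0, 2))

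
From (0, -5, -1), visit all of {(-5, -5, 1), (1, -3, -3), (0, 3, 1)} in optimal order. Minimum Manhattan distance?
29
(one optimal route: (0, -5, -1) → (1, -3, -3) → (0, 3, 1) → (-5, -5, 1))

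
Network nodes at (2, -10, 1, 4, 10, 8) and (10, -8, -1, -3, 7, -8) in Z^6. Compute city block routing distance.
38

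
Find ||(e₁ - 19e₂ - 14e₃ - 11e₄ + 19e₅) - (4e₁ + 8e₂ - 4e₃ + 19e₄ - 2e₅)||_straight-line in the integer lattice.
46.6798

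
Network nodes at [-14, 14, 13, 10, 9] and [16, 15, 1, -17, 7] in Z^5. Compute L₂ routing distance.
42.1663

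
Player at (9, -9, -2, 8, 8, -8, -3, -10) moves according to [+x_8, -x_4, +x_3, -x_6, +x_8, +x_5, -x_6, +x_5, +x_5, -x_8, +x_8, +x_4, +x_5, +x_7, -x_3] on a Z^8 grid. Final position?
(9, -9, -2, 8, 12, -10, -2, -8)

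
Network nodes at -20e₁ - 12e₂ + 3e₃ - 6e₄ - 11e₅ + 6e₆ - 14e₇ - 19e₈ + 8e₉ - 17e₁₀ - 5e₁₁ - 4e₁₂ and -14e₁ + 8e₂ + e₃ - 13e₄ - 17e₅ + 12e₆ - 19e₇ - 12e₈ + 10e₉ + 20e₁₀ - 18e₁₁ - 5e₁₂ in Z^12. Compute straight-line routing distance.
46.669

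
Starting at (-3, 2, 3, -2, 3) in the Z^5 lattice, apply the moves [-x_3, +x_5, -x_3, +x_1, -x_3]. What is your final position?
(-2, 2, 0, -2, 4)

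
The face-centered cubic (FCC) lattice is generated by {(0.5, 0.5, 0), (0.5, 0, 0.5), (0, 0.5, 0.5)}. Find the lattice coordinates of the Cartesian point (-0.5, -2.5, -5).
2b₁ - 3b₂ - 7b₃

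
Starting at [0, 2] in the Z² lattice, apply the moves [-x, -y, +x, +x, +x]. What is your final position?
(2, 1)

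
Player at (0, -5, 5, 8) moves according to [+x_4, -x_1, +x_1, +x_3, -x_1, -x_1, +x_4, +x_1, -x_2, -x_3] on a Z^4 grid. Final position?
(-1, -6, 5, 10)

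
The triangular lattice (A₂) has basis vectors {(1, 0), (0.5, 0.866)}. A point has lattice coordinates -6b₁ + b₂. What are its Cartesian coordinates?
(-5.5, 0.866)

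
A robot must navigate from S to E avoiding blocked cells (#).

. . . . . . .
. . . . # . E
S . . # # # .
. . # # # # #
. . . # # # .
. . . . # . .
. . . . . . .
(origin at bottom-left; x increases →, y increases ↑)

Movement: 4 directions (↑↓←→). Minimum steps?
9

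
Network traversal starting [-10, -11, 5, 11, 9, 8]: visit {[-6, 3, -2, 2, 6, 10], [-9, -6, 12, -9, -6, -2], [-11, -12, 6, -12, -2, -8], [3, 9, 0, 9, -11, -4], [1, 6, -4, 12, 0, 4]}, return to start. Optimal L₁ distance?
248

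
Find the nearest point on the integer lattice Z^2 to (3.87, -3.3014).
(4, -3)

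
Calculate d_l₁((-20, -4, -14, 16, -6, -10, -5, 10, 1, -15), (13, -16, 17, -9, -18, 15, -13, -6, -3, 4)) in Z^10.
185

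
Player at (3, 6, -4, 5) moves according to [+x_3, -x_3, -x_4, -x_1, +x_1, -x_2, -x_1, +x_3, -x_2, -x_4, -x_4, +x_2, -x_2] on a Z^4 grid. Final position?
(2, 4, -3, 2)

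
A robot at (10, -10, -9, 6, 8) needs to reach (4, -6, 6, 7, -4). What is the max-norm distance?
15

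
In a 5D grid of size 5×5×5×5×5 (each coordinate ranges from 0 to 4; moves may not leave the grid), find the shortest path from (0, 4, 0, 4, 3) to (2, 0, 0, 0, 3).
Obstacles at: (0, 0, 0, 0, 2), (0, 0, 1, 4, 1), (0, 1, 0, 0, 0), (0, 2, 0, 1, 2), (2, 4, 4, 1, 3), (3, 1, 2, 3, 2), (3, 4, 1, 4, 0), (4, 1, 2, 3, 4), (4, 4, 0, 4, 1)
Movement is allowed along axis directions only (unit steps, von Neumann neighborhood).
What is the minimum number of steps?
10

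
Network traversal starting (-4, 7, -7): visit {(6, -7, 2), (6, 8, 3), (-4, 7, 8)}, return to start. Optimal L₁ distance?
80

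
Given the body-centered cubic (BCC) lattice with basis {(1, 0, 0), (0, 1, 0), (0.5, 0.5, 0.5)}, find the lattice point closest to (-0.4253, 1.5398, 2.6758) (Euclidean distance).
(-0.5, 1.5, 2.5)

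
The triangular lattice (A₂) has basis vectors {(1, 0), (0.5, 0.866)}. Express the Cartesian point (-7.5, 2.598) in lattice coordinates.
-9b₁ + 3b₂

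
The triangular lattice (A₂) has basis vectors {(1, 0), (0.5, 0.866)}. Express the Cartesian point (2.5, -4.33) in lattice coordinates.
5b₁ - 5b₂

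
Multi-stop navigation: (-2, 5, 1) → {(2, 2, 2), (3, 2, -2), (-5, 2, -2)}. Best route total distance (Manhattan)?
21
(one optimal route: (-2, 5, 1) → (2, 2, 2) → (3, 2, -2) → (-5, 2, -2))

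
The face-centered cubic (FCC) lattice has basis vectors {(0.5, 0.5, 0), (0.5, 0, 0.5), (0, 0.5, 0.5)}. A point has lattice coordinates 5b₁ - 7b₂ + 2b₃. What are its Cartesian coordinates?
(-1, 3.5, -2.5)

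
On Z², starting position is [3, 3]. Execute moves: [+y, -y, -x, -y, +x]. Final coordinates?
(3, 2)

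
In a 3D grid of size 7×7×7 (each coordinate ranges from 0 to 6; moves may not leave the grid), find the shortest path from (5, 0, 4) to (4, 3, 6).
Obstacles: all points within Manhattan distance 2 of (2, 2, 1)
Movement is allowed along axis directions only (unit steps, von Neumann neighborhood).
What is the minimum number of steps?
6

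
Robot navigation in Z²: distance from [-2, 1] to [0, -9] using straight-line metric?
10.198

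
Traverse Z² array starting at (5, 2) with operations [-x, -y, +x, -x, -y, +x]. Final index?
(5, 0)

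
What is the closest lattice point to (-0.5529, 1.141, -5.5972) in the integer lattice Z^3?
(-1, 1, -6)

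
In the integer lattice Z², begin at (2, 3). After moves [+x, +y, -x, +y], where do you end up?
(2, 5)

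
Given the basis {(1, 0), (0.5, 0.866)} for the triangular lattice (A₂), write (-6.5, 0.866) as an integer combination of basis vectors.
-7b₁ + b₂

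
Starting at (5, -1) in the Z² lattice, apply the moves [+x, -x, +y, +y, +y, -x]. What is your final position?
(4, 2)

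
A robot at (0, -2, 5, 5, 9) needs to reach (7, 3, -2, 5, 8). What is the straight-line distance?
11.1355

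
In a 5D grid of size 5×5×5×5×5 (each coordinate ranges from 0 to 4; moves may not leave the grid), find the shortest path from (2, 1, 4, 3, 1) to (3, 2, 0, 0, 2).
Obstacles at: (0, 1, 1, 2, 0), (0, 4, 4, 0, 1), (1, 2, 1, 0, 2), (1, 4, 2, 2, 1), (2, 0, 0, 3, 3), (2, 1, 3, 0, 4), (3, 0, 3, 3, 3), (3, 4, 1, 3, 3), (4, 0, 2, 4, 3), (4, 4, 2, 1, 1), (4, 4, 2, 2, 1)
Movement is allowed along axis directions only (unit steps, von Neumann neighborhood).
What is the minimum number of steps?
10
(one shortest path: (2, 1, 4, 3, 1) → (3, 1, 4, 3, 1) → (3, 2, 4, 3, 1) → (3, 2, 3, 3, 1) → (3, 2, 2, 3, 1) → (3, 2, 1, 3, 1) → (3, 2, 0, 3, 1) → (3, 2, 0, 2, 1) → (3, 2, 0, 1, 1) → (3, 2, 0, 0, 1) → (3, 2, 0, 0, 2))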